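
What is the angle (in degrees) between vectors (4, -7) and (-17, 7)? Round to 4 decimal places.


dot = 4*-17 + -7*7 = -117
|u| = 8.0623, |v| = 18.3848
cos(angle) = -0.7894
angle = 142.125 degrees

142.125 degrees


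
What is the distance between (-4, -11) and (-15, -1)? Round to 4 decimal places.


d = sqrt((-15--4)^2 + (-1--11)^2) = 14.8661

14.8661


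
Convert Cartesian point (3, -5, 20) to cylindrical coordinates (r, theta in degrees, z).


r = sqrt(3^2 + (-5)^2) = 5.831
theta = atan2(-5, 3) = 300.9638 deg
z = 20

r = 5.831, theta = 300.9638 deg, z = 20


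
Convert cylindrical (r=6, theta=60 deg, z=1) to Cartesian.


x = 6 * cos(60) = 3
y = 6 * sin(60) = 5.1962
z = 1

(3, 5.1962, 1)


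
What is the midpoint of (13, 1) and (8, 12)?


Midpoint = ((13+8)/2, (1+12)/2) = (10.5, 6.5)

(10.5, 6.5)


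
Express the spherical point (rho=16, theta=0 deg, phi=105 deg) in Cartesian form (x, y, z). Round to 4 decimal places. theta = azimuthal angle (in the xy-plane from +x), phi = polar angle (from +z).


x = 16 * sin(105) * cos(0) = 15.4548
y = 16 * sin(105) * sin(0) = 0
z = 16 * cos(105) = -4.1411

(15.4548, 0, -4.1411)


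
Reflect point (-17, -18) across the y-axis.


Reflection across y-axis: (x, y) -> (-x, y)
(-17, -18) -> (17, -18)

(17, -18)


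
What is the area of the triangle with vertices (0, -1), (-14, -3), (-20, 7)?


Area = |x1(y2-y3) + x2(y3-y1) + x3(y1-y2)| / 2
= |0*(-3-7) + -14*(7--1) + -20*(-1--3)| / 2
= 76

76


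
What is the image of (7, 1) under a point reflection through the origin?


Reflection through origin: (x, y) -> (-x, -y)
(7, 1) -> (-7, -1)

(-7, -1)


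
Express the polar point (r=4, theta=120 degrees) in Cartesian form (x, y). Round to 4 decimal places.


x = 4 * cos(120) = -2
y = 4 * sin(120) = 3.4641

(-2, 3.4641)


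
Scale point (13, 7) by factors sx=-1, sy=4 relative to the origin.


Scaling: (x*sx, y*sy) = (13*-1, 7*4) = (-13, 28)

(-13, 28)


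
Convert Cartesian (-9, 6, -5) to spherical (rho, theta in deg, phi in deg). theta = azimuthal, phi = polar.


rho = sqrt((-9)^2 + 6^2 + (-5)^2) = 11.9164
theta = atan2(6, -9) = 146.3099 deg
phi = acos(-5/11.9164) = 114.8087 deg

rho = 11.9164, theta = 146.3099 deg, phi = 114.8087 deg


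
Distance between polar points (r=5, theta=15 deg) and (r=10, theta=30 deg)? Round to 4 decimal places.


d = sqrt(r1^2 + r2^2 - 2*r1*r2*cos(t2-t1))
d = sqrt(5^2 + 10^2 - 2*5*10*cos(30-15)) = 5.3299

5.3299


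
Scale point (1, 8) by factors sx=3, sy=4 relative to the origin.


Scaling: (x*sx, y*sy) = (1*3, 8*4) = (3, 32)

(3, 32)


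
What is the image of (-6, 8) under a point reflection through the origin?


Reflection through origin: (x, y) -> (-x, -y)
(-6, 8) -> (6, -8)

(6, -8)


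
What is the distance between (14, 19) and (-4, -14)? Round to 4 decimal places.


d = sqrt((-4-14)^2 + (-14-19)^2) = 37.5899

37.5899


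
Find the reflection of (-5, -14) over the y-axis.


Reflection across y-axis: (x, y) -> (-x, y)
(-5, -14) -> (5, -14)

(5, -14)


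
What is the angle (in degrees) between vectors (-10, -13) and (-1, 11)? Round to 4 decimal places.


dot = -10*-1 + -13*11 = -133
|u| = 16.4012, |v| = 11.0454
cos(angle) = -0.7342
angle = 137.237 degrees

137.237 degrees


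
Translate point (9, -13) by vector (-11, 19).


Translation: (x+dx, y+dy) = (9+-11, -13+19) = (-2, 6)

(-2, 6)


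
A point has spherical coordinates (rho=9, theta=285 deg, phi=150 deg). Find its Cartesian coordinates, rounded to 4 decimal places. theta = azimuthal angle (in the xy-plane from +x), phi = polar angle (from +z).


x = 9 * sin(150) * cos(285) = 1.1647
y = 9 * sin(150) * sin(285) = -4.3467
z = 9 * cos(150) = -7.7942

(1.1647, -4.3467, -7.7942)


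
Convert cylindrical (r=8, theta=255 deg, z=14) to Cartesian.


x = 8 * cos(255) = -2.0706
y = 8 * sin(255) = -7.7274
z = 14

(-2.0706, -7.7274, 14)


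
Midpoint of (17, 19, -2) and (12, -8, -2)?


Midpoint = ((17+12)/2, (19+-8)/2, (-2+-2)/2) = (14.5, 5.5, -2)

(14.5, 5.5, -2)


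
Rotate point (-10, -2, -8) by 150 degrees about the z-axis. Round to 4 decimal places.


x' = -10*cos(150) - -2*sin(150) = 9.6603
y' = -10*sin(150) + -2*cos(150) = -3.2679
z' = -8

(9.6603, -3.2679, -8)


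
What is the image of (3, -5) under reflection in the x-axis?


Reflection across x-axis: (x, y) -> (x, -y)
(3, -5) -> (3, 5)

(3, 5)


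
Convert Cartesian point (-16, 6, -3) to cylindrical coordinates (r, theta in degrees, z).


r = sqrt((-16)^2 + 6^2) = 17.088
theta = atan2(6, -16) = 159.444 deg
z = -3

r = 17.088, theta = 159.444 deg, z = -3


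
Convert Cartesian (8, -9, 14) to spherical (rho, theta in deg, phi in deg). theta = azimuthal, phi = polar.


rho = sqrt(8^2 + (-9)^2 + 14^2) = 18.4662
theta = atan2(-9, 8) = 311.6335 deg
phi = acos(14/18.4662) = 40.6993 deg

rho = 18.4662, theta = 311.6335 deg, phi = 40.6993 deg


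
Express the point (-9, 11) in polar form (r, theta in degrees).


r = sqrt((-9)^2 + 11^2) = 14.2127
theta = atan2(11, -9) = 129.2894 degrees

r = 14.2127, theta = 129.2894 degrees


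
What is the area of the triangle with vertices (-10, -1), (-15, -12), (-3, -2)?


Area = |x1(y2-y3) + x2(y3-y1) + x3(y1-y2)| / 2
= |-10*(-12--2) + -15*(-2--1) + -3*(-1--12)| / 2
= 41

41


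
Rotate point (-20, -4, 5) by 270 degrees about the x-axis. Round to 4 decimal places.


x' = -20
y' = -4*cos(270) - 5*sin(270) = 5
z' = -4*sin(270) + 5*cos(270) = 4

(-20, 5, 4)


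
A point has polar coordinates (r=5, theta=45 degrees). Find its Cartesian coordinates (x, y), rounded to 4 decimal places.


x = 5 * cos(45) = 3.5355
y = 5 * sin(45) = 3.5355

(3.5355, 3.5355)


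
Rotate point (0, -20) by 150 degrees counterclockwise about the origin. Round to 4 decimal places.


x' = 0*cos(150) - -20*sin(150) = 10
y' = 0*sin(150) + -20*cos(150) = 17.3205

(10, 17.3205)


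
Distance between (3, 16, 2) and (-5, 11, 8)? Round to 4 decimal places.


d = sqrt((-5-3)^2 + (11-16)^2 + (8-2)^2) = 11.1803

11.1803


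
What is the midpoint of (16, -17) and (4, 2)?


Midpoint = ((16+4)/2, (-17+2)/2) = (10, -7.5)

(10, -7.5)


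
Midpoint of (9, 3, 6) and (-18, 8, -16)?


Midpoint = ((9+-18)/2, (3+8)/2, (6+-16)/2) = (-4.5, 5.5, -5)

(-4.5, 5.5, -5)


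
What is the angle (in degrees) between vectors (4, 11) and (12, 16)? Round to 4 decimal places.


dot = 4*12 + 11*16 = 224
|u| = 11.7047, |v| = 20
cos(angle) = 0.9569
angle = 16.8868 degrees

16.8868 degrees


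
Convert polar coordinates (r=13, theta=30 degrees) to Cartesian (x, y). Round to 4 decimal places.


x = 13 * cos(30) = 11.2583
y = 13 * sin(30) = 6.5

(11.2583, 6.5)


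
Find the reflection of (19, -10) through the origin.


Reflection through origin: (x, y) -> (-x, -y)
(19, -10) -> (-19, 10)

(-19, 10)


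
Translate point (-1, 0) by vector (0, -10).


Translation: (x+dx, y+dy) = (-1+0, 0+-10) = (-1, -10)

(-1, -10)


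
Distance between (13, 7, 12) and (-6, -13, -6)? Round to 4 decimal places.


d = sqrt((-6-13)^2 + (-13-7)^2 + (-6-12)^2) = 32.9393

32.9393


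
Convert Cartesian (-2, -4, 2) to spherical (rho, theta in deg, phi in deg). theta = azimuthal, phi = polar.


rho = sqrt((-2)^2 + (-4)^2 + 2^2) = 4.899
theta = atan2(-4, -2) = 243.4349 deg
phi = acos(2/4.899) = 65.9052 deg

rho = 4.899, theta = 243.4349 deg, phi = 65.9052 deg


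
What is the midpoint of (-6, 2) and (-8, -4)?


Midpoint = ((-6+-8)/2, (2+-4)/2) = (-7, -1)

(-7, -1)


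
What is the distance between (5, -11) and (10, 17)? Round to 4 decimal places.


d = sqrt((10-5)^2 + (17--11)^2) = 28.4429

28.4429


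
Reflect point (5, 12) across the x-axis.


Reflection across x-axis: (x, y) -> (x, -y)
(5, 12) -> (5, -12)

(5, -12)


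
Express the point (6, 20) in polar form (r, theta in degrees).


r = sqrt(6^2 + 20^2) = 20.8806
theta = atan2(20, 6) = 73.3008 degrees

r = 20.8806, theta = 73.3008 degrees


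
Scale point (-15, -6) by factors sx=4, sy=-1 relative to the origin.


Scaling: (x*sx, y*sy) = (-15*4, -6*-1) = (-60, 6)

(-60, 6)


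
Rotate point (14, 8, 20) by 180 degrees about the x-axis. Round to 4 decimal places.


x' = 14
y' = 8*cos(180) - 20*sin(180) = -8
z' = 8*sin(180) + 20*cos(180) = -20

(14, -8, -20)


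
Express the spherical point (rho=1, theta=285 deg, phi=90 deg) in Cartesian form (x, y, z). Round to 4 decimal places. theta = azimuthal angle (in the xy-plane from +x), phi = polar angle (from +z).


x = 1 * sin(90) * cos(285) = 0.2588
y = 1 * sin(90) * sin(285) = -0.9659
z = 1 * cos(90) = 0

(0.2588, -0.9659, 0)


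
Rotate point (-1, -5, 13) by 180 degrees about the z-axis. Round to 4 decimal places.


x' = -1*cos(180) - -5*sin(180) = 1
y' = -1*sin(180) + -5*cos(180) = 5
z' = 13

(1, 5, 13)


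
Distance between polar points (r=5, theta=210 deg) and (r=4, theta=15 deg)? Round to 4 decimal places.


d = sqrt(r1^2 + r2^2 - 2*r1*r2*cos(t2-t1))
d = sqrt(5^2 + 4^2 - 2*5*4*cos(15-210)) = 8.924

8.924


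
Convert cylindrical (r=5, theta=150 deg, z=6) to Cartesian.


x = 5 * cos(150) = -4.3301
y = 5 * sin(150) = 2.5
z = 6

(-4.3301, 2.5, 6)


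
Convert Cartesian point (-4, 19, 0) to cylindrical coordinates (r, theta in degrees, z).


r = sqrt((-4)^2 + 19^2) = 19.4165
theta = atan2(19, -4) = 101.8887 deg
z = 0

r = 19.4165, theta = 101.8887 deg, z = 0


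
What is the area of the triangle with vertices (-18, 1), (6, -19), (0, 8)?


Area = |x1(y2-y3) + x2(y3-y1) + x3(y1-y2)| / 2
= |-18*(-19-8) + 6*(8-1) + 0*(1--19)| / 2
= 264

264


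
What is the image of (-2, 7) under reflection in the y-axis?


Reflection across y-axis: (x, y) -> (-x, y)
(-2, 7) -> (2, 7)

(2, 7)


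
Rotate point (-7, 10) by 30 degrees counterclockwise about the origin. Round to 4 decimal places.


x' = -7*cos(30) - 10*sin(30) = -11.0622
y' = -7*sin(30) + 10*cos(30) = 5.1603

(-11.0622, 5.1603)


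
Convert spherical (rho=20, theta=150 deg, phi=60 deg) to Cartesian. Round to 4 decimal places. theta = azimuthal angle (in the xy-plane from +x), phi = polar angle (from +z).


x = 20 * sin(60) * cos(150) = -15
y = 20 * sin(60) * sin(150) = 8.6603
z = 20 * cos(60) = 10

(-15, 8.6603, 10)


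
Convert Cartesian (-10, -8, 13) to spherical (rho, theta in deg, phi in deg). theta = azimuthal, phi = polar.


rho = sqrt((-10)^2 + (-8)^2 + 13^2) = 18.2483
theta = atan2(-8, -10) = 218.6598 deg
phi = acos(13/18.2483) = 44.5698 deg

rho = 18.2483, theta = 218.6598 deg, phi = 44.5698 deg


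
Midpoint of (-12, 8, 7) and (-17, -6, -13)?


Midpoint = ((-12+-17)/2, (8+-6)/2, (7+-13)/2) = (-14.5, 1, -3)

(-14.5, 1, -3)


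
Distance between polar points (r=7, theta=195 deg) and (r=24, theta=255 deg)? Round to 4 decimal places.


d = sqrt(r1^2 + r2^2 - 2*r1*r2*cos(t2-t1))
d = sqrt(7^2 + 24^2 - 2*7*24*cos(255-195)) = 21.3776

21.3776


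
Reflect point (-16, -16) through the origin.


Reflection through origin: (x, y) -> (-x, -y)
(-16, -16) -> (16, 16)

(16, 16)


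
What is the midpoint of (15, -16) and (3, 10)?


Midpoint = ((15+3)/2, (-16+10)/2) = (9, -3)

(9, -3)


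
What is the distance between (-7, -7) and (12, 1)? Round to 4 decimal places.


d = sqrt((12--7)^2 + (1--7)^2) = 20.6155

20.6155


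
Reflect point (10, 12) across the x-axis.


Reflection across x-axis: (x, y) -> (x, -y)
(10, 12) -> (10, -12)

(10, -12)


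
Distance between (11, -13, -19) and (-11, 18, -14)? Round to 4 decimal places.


d = sqrt((-11-11)^2 + (18--13)^2 + (-14--19)^2) = 38.3406

38.3406


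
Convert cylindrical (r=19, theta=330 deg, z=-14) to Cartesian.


x = 19 * cos(330) = 16.4545
y = 19 * sin(330) = -9.5
z = -14

(16.4545, -9.5, -14)


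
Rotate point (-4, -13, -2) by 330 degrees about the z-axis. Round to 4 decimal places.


x' = -4*cos(330) - -13*sin(330) = -9.9641
y' = -4*sin(330) + -13*cos(330) = -9.2583
z' = -2

(-9.9641, -9.2583, -2)


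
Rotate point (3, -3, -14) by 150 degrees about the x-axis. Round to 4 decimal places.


x' = 3
y' = -3*cos(150) - -14*sin(150) = 9.5981
z' = -3*sin(150) + -14*cos(150) = 10.6244

(3, 9.5981, 10.6244)


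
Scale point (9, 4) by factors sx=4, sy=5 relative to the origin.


Scaling: (x*sx, y*sy) = (9*4, 4*5) = (36, 20)

(36, 20)


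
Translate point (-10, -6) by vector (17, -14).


Translation: (x+dx, y+dy) = (-10+17, -6+-14) = (7, -20)

(7, -20)


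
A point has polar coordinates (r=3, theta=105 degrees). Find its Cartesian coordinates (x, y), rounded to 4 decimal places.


x = 3 * cos(105) = -0.7765
y = 3 * sin(105) = 2.8978

(-0.7765, 2.8978)


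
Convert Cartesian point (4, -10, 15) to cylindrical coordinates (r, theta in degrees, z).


r = sqrt(4^2 + (-10)^2) = 10.7703
theta = atan2(-10, 4) = 291.8014 deg
z = 15

r = 10.7703, theta = 291.8014 deg, z = 15


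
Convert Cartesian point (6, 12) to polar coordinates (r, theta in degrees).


r = sqrt(6^2 + 12^2) = 13.4164
theta = atan2(12, 6) = 63.4349 degrees

r = 13.4164, theta = 63.4349 degrees


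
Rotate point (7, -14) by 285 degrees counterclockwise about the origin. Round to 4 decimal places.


x' = 7*cos(285) - -14*sin(285) = -11.7112
y' = 7*sin(285) + -14*cos(285) = -10.3849

(-11.7112, -10.3849)


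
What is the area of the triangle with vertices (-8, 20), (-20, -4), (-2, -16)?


Area = |x1(y2-y3) + x2(y3-y1) + x3(y1-y2)| / 2
= |-8*(-4--16) + -20*(-16-20) + -2*(20--4)| / 2
= 288

288


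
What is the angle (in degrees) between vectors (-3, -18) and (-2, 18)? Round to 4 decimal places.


dot = -3*-2 + -18*18 = -318
|u| = 18.2483, |v| = 18.1108
cos(angle) = -0.9622
angle = 164.1975 degrees

164.1975 degrees


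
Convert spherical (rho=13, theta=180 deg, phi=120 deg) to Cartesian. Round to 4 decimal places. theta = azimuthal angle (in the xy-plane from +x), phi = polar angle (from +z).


x = 13 * sin(120) * cos(180) = -11.2583
y = 13 * sin(120) * sin(180) = 0
z = 13 * cos(120) = -6.5

(-11.2583, 0, -6.5)


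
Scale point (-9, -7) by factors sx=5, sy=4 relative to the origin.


Scaling: (x*sx, y*sy) = (-9*5, -7*4) = (-45, -28)

(-45, -28)


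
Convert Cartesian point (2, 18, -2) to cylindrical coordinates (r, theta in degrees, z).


r = sqrt(2^2 + 18^2) = 18.1108
theta = atan2(18, 2) = 83.6598 deg
z = -2

r = 18.1108, theta = 83.6598 deg, z = -2


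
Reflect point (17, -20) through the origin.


Reflection through origin: (x, y) -> (-x, -y)
(17, -20) -> (-17, 20)

(-17, 20)


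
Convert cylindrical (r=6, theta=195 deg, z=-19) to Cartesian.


x = 6 * cos(195) = -5.7956
y = 6 * sin(195) = -1.5529
z = -19

(-5.7956, -1.5529, -19)


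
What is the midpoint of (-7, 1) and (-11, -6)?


Midpoint = ((-7+-11)/2, (1+-6)/2) = (-9, -2.5)

(-9, -2.5)


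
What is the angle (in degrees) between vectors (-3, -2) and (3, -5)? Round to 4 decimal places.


dot = -3*3 + -2*-5 = 1
|u| = 3.6056, |v| = 5.831
cos(angle) = 0.0476
angle = 87.2737 degrees

87.2737 degrees


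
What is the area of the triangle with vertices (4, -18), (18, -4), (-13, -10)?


Area = |x1(y2-y3) + x2(y3-y1) + x3(y1-y2)| / 2
= |4*(-4--10) + 18*(-10--18) + -13*(-18--4)| / 2
= 175

175


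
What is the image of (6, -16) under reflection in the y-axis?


Reflection across y-axis: (x, y) -> (-x, y)
(6, -16) -> (-6, -16)

(-6, -16)


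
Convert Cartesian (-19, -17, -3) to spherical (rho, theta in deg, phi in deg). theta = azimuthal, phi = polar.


rho = sqrt((-19)^2 + (-17)^2 + (-3)^2) = 25.671
theta = atan2(-17, -19) = 221.8202 deg
phi = acos(-3/25.671) = 96.7111 deg

rho = 25.671, theta = 221.8202 deg, phi = 96.7111 deg


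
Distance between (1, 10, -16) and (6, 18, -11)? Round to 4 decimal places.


d = sqrt((6-1)^2 + (18-10)^2 + (-11--16)^2) = 10.6771

10.6771


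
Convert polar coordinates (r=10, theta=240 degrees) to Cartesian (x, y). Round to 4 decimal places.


x = 10 * cos(240) = -5
y = 10 * sin(240) = -8.6603

(-5, -8.6603)


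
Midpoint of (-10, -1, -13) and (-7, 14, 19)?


Midpoint = ((-10+-7)/2, (-1+14)/2, (-13+19)/2) = (-8.5, 6.5, 3)

(-8.5, 6.5, 3)


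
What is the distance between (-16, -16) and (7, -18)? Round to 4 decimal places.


d = sqrt((7--16)^2 + (-18--16)^2) = 23.0868

23.0868


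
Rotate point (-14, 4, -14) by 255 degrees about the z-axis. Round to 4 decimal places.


x' = -14*cos(255) - 4*sin(255) = 7.4872
y' = -14*sin(255) + 4*cos(255) = 12.4877
z' = -14

(7.4872, 12.4877, -14)


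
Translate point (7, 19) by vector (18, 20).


Translation: (x+dx, y+dy) = (7+18, 19+20) = (25, 39)

(25, 39)


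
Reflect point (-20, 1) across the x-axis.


Reflection across x-axis: (x, y) -> (x, -y)
(-20, 1) -> (-20, -1)

(-20, -1)


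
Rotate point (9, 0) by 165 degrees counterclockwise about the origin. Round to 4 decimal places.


x' = 9*cos(165) - 0*sin(165) = -8.6933
y' = 9*sin(165) + 0*cos(165) = 2.3294

(-8.6933, 2.3294)


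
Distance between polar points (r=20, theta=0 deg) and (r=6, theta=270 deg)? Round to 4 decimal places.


d = sqrt(r1^2 + r2^2 - 2*r1*r2*cos(t2-t1))
d = sqrt(20^2 + 6^2 - 2*20*6*cos(270-0)) = 20.8806

20.8806


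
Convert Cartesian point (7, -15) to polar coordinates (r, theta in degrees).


r = sqrt(7^2 + (-15)^2) = 16.5529
theta = atan2(-15, 7) = 295.0169 degrees

r = 16.5529, theta = 295.0169 degrees


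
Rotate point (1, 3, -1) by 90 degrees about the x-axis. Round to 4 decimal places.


x' = 1
y' = 3*cos(90) - -1*sin(90) = 1
z' = 3*sin(90) + -1*cos(90) = 3

(1, 1, 3)


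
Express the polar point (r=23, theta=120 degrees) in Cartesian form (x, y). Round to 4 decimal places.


x = 23 * cos(120) = -11.5
y = 23 * sin(120) = 19.9186

(-11.5, 19.9186)


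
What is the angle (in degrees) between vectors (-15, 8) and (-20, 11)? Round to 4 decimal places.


dot = -15*-20 + 8*11 = 388
|u| = 17, |v| = 22.8254
cos(angle) = 0.9999
angle = 0.7383 degrees

0.7383 degrees


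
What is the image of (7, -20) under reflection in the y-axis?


Reflection across y-axis: (x, y) -> (-x, y)
(7, -20) -> (-7, -20)

(-7, -20)


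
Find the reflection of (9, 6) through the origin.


Reflection through origin: (x, y) -> (-x, -y)
(9, 6) -> (-9, -6)

(-9, -6)


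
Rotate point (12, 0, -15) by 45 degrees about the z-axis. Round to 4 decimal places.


x' = 12*cos(45) - 0*sin(45) = 8.4853
y' = 12*sin(45) + 0*cos(45) = 8.4853
z' = -15

(8.4853, 8.4853, -15)


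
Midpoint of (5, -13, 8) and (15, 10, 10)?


Midpoint = ((5+15)/2, (-13+10)/2, (8+10)/2) = (10, -1.5, 9)

(10, -1.5, 9)


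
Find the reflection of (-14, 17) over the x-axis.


Reflection across x-axis: (x, y) -> (x, -y)
(-14, 17) -> (-14, -17)

(-14, -17)


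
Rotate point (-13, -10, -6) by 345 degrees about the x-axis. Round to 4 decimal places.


x' = -13
y' = -10*cos(345) - -6*sin(345) = -11.2122
z' = -10*sin(345) + -6*cos(345) = -3.2074

(-13, -11.2122, -3.2074)


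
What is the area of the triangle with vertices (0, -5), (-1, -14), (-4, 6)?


Area = |x1(y2-y3) + x2(y3-y1) + x3(y1-y2)| / 2
= |0*(-14-6) + -1*(6--5) + -4*(-5--14)| / 2
= 23.5

23.5


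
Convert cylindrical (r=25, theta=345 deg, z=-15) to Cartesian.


x = 25 * cos(345) = 24.1481
y = 25 * sin(345) = -6.4705
z = -15

(24.1481, -6.4705, -15)


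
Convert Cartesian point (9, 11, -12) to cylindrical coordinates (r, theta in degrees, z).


r = sqrt(9^2 + 11^2) = 14.2127
theta = atan2(11, 9) = 50.7106 deg
z = -12

r = 14.2127, theta = 50.7106 deg, z = -12


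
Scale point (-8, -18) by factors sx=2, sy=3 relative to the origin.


Scaling: (x*sx, y*sy) = (-8*2, -18*3) = (-16, -54)

(-16, -54)


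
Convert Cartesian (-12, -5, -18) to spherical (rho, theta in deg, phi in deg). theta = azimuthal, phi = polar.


rho = sqrt((-12)^2 + (-5)^2 + (-18)^2) = 22.2036
theta = atan2(-5, -12) = 202.6199 deg
phi = acos(-18/22.2036) = 144.1623 deg

rho = 22.2036, theta = 202.6199 deg, phi = 144.1623 deg


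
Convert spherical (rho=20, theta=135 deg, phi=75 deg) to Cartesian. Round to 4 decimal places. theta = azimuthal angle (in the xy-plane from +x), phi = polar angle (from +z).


x = 20 * sin(75) * cos(135) = -13.6603
y = 20 * sin(75) * sin(135) = 13.6603
z = 20 * cos(75) = 5.1764

(-13.6603, 13.6603, 5.1764)


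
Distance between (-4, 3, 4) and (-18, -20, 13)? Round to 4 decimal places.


d = sqrt((-18--4)^2 + (-20-3)^2 + (13-4)^2) = 28.3901

28.3901


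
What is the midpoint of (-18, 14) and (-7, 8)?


Midpoint = ((-18+-7)/2, (14+8)/2) = (-12.5, 11)

(-12.5, 11)


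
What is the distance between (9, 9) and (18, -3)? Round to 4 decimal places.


d = sqrt((18-9)^2 + (-3-9)^2) = 15

15


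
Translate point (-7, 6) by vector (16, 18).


Translation: (x+dx, y+dy) = (-7+16, 6+18) = (9, 24)

(9, 24)


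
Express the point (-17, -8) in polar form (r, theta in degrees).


r = sqrt((-17)^2 + (-8)^2) = 18.7883
theta = atan2(-8, -17) = 205.2011 degrees

r = 18.7883, theta = 205.2011 degrees


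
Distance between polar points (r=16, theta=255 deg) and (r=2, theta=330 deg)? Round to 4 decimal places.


d = sqrt(r1^2 + r2^2 - 2*r1*r2*cos(t2-t1))
d = sqrt(16^2 + 2^2 - 2*16*2*cos(330-255)) = 15.6024

15.6024


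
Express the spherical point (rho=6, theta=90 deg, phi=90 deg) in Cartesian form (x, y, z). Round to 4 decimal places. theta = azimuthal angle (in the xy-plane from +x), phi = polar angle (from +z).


x = 6 * sin(90) * cos(90) = 0
y = 6 * sin(90) * sin(90) = 6
z = 6 * cos(90) = 0

(0, 6, 0)


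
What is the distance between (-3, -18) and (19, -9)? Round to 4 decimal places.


d = sqrt((19--3)^2 + (-9--18)^2) = 23.7697

23.7697


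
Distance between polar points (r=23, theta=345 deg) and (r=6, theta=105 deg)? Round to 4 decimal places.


d = sqrt(r1^2 + r2^2 - 2*r1*r2*cos(t2-t1))
d = sqrt(23^2 + 6^2 - 2*23*6*cos(105-345)) = 26.5141

26.5141


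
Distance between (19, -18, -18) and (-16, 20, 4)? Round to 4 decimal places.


d = sqrt((-16-19)^2 + (20--18)^2 + (4--18)^2) = 56.1516

56.1516


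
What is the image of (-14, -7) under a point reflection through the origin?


Reflection through origin: (x, y) -> (-x, -y)
(-14, -7) -> (14, 7)

(14, 7)


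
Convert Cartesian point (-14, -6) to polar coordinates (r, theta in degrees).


r = sqrt((-14)^2 + (-6)^2) = 15.2315
theta = atan2(-6, -14) = 203.1986 degrees

r = 15.2315, theta = 203.1986 degrees


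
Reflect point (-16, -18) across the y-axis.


Reflection across y-axis: (x, y) -> (-x, y)
(-16, -18) -> (16, -18)

(16, -18)


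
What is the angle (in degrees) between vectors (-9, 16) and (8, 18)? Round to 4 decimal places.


dot = -9*8 + 16*18 = 216
|u| = 18.3576, |v| = 19.6977
cos(angle) = 0.5973
angle = 53.3202 degrees

53.3202 degrees


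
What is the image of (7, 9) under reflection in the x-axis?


Reflection across x-axis: (x, y) -> (x, -y)
(7, 9) -> (7, -9)

(7, -9)


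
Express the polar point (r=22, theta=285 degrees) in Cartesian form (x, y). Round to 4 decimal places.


x = 22 * cos(285) = 5.694
y = 22 * sin(285) = -21.2504

(5.694, -21.2504)


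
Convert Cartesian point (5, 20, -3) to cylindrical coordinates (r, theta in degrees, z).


r = sqrt(5^2 + 20^2) = 20.6155
theta = atan2(20, 5) = 75.9638 deg
z = -3

r = 20.6155, theta = 75.9638 deg, z = -3


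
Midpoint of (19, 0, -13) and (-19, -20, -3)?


Midpoint = ((19+-19)/2, (0+-20)/2, (-13+-3)/2) = (0, -10, -8)

(0, -10, -8)


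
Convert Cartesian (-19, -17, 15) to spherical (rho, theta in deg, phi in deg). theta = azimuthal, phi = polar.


rho = sqrt((-19)^2 + (-17)^2 + 15^2) = 29.5804
theta = atan2(-17, -19) = 221.8202 deg
phi = acos(15/29.5804) = 59.5296 deg

rho = 29.5804, theta = 221.8202 deg, phi = 59.5296 deg


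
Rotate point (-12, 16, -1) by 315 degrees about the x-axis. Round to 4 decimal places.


x' = -12
y' = 16*cos(315) - -1*sin(315) = 10.6066
z' = 16*sin(315) + -1*cos(315) = -12.0208

(-12, 10.6066, -12.0208)


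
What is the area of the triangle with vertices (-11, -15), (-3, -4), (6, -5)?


Area = |x1(y2-y3) + x2(y3-y1) + x3(y1-y2)| / 2
= |-11*(-4--5) + -3*(-5--15) + 6*(-15--4)| / 2
= 53.5

53.5


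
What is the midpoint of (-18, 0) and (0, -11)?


Midpoint = ((-18+0)/2, (0+-11)/2) = (-9, -5.5)

(-9, -5.5)


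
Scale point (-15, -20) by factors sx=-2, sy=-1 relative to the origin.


Scaling: (x*sx, y*sy) = (-15*-2, -20*-1) = (30, 20)

(30, 20)


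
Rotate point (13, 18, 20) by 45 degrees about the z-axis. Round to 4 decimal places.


x' = 13*cos(45) - 18*sin(45) = -3.5355
y' = 13*sin(45) + 18*cos(45) = 21.9203
z' = 20

(-3.5355, 21.9203, 20)


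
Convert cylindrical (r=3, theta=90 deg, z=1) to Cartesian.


x = 3 * cos(90) = 0
y = 3 * sin(90) = 3
z = 1

(0, 3, 1)


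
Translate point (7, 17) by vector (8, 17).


Translation: (x+dx, y+dy) = (7+8, 17+17) = (15, 34)

(15, 34)


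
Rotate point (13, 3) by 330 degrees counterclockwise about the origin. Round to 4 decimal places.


x' = 13*cos(330) - 3*sin(330) = 12.7583
y' = 13*sin(330) + 3*cos(330) = -3.9019

(12.7583, -3.9019)


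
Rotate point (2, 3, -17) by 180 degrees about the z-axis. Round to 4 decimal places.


x' = 2*cos(180) - 3*sin(180) = -2
y' = 2*sin(180) + 3*cos(180) = -3
z' = -17

(-2, -3, -17)


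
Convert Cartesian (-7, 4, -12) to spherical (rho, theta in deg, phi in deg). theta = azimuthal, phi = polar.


rho = sqrt((-7)^2 + 4^2 + (-12)^2) = 14.4568
theta = atan2(4, -7) = 150.2551 deg
phi = acos(-12/14.4568) = 146.1046 deg

rho = 14.4568, theta = 150.2551 deg, phi = 146.1046 deg


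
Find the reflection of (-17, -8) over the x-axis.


Reflection across x-axis: (x, y) -> (x, -y)
(-17, -8) -> (-17, 8)

(-17, 8)


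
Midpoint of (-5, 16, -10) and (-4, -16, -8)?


Midpoint = ((-5+-4)/2, (16+-16)/2, (-10+-8)/2) = (-4.5, 0, -9)

(-4.5, 0, -9)


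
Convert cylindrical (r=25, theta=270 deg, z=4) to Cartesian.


x = 25 * cos(270) = 0
y = 25 * sin(270) = -25
z = 4

(0, -25, 4)


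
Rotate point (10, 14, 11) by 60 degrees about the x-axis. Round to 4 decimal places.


x' = 10
y' = 14*cos(60) - 11*sin(60) = -2.5263
z' = 14*sin(60) + 11*cos(60) = 17.6244

(10, -2.5263, 17.6244)


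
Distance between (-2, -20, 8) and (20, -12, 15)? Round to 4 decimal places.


d = sqrt((20--2)^2 + (-12--20)^2 + (15-8)^2) = 24.4336

24.4336


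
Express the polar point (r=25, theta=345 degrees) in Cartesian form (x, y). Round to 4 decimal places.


x = 25 * cos(345) = 24.1481
y = 25 * sin(345) = -6.4705

(24.1481, -6.4705)


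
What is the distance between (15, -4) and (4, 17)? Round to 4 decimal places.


d = sqrt((4-15)^2 + (17--4)^2) = 23.7065

23.7065


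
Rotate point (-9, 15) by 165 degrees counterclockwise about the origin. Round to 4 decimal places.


x' = -9*cos(165) - 15*sin(165) = 4.811
y' = -9*sin(165) + 15*cos(165) = -16.8183

(4.811, -16.8183)


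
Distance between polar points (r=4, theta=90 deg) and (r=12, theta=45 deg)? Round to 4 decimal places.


d = sqrt(r1^2 + r2^2 - 2*r1*r2*cos(t2-t1))
d = sqrt(4^2 + 12^2 - 2*4*12*cos(45-90)) = 9.5978

9.5978


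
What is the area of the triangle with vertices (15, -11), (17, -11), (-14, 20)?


Area = |x1(y2-y3) + x2(y3-y1) + x3(y1-y2)| / 2
= |15*(-11-20) + 17*(20--11) + -14*(-11--11)| / 2
= 31

31


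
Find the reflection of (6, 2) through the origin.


Reflection through origin: (x, y) -> (-x, -y)
(6, 2) -> (-6, -2)

(-6, -2)


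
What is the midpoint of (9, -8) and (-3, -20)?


Midpoint = ((9+-3)/2, (-8+-20)/2) = (3, -14)

(3, -14)


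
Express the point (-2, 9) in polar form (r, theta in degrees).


r = sqrt((-2)^2 + 9^2) = 9.2195
theta = atan2(9, -2) = 102.5288 degrees

r = 9.2195, theta = 102.5288 degrees


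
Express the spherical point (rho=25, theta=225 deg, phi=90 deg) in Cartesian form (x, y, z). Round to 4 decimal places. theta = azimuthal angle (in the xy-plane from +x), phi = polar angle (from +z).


x = 25 * sin(90) * cos(225) = -17.6777
y = 25 * sin(90) * sin(225) = -17.6777
z = 25 * cos(90) = 0

(-17.6777, -17.6777, 0)


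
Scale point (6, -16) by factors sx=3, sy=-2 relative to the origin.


Scaling: (x*sx, y*sy) = (6*3, -16*-2) = (18, 32)

(18, 32)


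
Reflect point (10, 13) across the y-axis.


Reflection across y-axis: (x, y) -> (-x, y)
(10, 13) -> (-10, 13)

(-10, 13)


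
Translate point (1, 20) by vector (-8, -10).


Translation: (x+dx, y+dy) = (1+-8, 20+-10) = (-7, 10)

(-7, 10)


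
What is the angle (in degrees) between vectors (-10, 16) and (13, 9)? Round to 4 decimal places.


dot = -10*13 + 16*9 = 14
|u| = 18.868, |v| = 15.8114
cos(angle) = 0.0469
angle = 87.3102 degrees

87.3102 degrees


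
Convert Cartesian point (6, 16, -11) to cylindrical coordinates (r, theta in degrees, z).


r = sqrt(6^2 + 16^2) = 17.088
theta = atan2(16, 6) = 69.444 deg
z = -11

r = 17.088, theta = 69.444 deg, z = -11


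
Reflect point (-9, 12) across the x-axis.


Reflection across x-axis: (x, y) -> (x, -y)
(-9, 12) -> (-9, -12)

(-9, -12)


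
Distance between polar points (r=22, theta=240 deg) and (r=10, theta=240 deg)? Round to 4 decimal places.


d = sqrt(r1^2 + r2^2 - 2*r1*r2*cos(t2-t1))
d = sqrt(22^2 + 10^2 - 2*22*10*cos(240-240)) = 12

12


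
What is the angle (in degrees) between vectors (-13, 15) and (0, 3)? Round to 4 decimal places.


dot = -13*0 + 15*3 = 45
|u| = 19.8494, |v| = 3
cos(angle) = 0.7557
angle = 40.9144 degrees

40.9144 degrees


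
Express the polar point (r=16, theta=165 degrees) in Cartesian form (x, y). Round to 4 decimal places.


x = 16 * cos(165) = -15.4548
y = 16 * sin(165) = 4.1411

(-15.4548, 4.1411)


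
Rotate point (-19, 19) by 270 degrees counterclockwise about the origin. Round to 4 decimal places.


x' = -19*cos(270) - 19*sin(270) = 19
y' = -19*sin(270) + 19*cos(270) = 19

(19, 19)


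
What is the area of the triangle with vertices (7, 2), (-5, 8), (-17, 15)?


Area = |x1(y2-y3) + x2(y3-y1) + x3(y1-y2)| / 2
= |7*(8-15) + -5*(15-2) + -17*(2-8)| / 2
= 6

6


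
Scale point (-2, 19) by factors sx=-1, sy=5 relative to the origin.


Scaling: (x*sx, y*sy) = (-2*-1, 19*5) = (2, 95)

(2, 95)


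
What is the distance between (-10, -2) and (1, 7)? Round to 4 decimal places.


d = sqrt((1--10)^2 + (7--2)^2) = 14.2127

14.2127


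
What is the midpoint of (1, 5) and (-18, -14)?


Midpoint = ((1+-18)/2, (5+-14)/2) = (-8.5, -4.5)

(-8.5, -4.5)


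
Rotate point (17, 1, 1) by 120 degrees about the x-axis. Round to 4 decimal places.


x' = 17
y' = 1*cos(120) - 1*sin(120) = -1.366
z' = 1*sin(120) + 1*cos(120) = 0.366

(17, -1.366, 0.366)


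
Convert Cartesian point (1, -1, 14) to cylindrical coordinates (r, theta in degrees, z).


r = sqrt(1^2 + (-1)^2) = 1.4142
theta = atan2(-1, 1) = 315 deg
z = 14

r = 1.4142, theta = 315 deg, z = 14


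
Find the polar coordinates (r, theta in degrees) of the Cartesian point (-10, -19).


r = sqrt((-10)^2 + (-19)^2) = 21.4709
theta = atan2(-19, -10) = 242.2415 degrees

r = 21.4709, theta = 242.2415 degrees


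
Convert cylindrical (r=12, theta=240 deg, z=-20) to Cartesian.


x = 12 * cos(240) = -6
y = 12 * sin(240) = -10.3923
z = -20

(-6, -10.3923, -20)


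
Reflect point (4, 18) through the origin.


Reflection through origin: (x, y) -> (-x, -y)
(4, 18) -> (-4, -18)

(-4, -18)


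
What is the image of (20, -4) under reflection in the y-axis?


Reflection across y-axis: (x, y) -> (-x, y)
(20, -4) -> (-20, -4)

(-20, -4)


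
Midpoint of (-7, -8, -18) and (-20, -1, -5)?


Midpoint = ((-7+-20)/2, (-8+-1)/2, (-18+-5)/2) = (-13.5, -4.5, -11.5)

(-13.5, -4.5, -11.5)


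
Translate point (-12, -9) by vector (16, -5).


Translation: (x+dx, y+dy) = (-12+16, -9+-5) = (4, -14)

(4, -14)


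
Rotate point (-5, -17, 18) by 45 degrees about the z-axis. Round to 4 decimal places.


x' = -5*cos(45) - -17*sin(45) = 8.4853
y' = -5*sin(45) + -17*cos(45) = -15.5563
z' = 18

(8.4853, -15.5563, 18)


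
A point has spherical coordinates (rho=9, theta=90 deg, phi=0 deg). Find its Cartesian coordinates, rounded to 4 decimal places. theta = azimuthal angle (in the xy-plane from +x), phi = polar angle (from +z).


x = 9 * sin(0) * cos(90) = 0
y = 9 * sin(0) * sin(90) = 0
z = 9 * cos(0) = 9

(0, 0, 9)


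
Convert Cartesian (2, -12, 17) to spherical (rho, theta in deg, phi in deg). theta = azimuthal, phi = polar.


rho = sqrt(2^2 + (-12)^2 + 17^2) = 20.9045
theta = atan2(-12, 2) = 279.4623 deg
phi = acos(17/20.9045) = 35.5882 deg

rho = 20.9045, theta = 279.4623 deg, phi = 35.5882 deg


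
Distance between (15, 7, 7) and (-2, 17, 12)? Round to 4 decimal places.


d = sqrt((-2-15)^2 + (17-7)^2 + (12-7)^2) = 20.347

20.347


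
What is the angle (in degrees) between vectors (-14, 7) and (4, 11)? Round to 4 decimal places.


dot = -14*4 + 7*11 = 21
|u| = 15.6525, |v| = 11.7047
cos(angle) = 0.1146
angle = 83.4181 degrees

83.4181 degrees


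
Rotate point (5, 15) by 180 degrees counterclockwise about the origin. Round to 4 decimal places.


x' = 5*cos(180) - 15*sin(180) = -5
y' = 5*sin(180) + 15*cos(180) = -15

(-5, -15)


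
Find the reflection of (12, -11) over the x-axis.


Reflection across x-axis: (x, y) -> (x, -y)
(12, -11) -> (12, 11)

(12, 11)


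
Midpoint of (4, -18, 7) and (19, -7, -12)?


Midpoint = ((4+19)/2, (-18+-7)/2, (7+-12)/2) = (11.5, -12.5, -2.5)

(11.5, -12.5, -2.5)


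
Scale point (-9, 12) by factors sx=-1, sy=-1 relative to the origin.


Scaling: (x*sx, y*sy) = (-9*-1, 12*-1) = (9, -12)

(9, -12)


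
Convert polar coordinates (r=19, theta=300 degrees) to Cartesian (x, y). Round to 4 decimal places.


x = 19 * cos(300) = 9.5
y = 19 * sin(300) = -16.4545

(9.5, -16.4545)


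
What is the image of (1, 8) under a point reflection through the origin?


Reflection through origin: (x, y) -> (-x, -y)
(1, 8) -> (-1, -8)

(-1, -8)


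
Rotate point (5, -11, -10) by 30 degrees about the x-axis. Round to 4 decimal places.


x' = 5
y' = -11*cos(30) - -10*sin(30) = -4.5263
z' = -11*sin(30) + -10*cos(30) = -14.1603

(5, -4.5263, -14.1603)


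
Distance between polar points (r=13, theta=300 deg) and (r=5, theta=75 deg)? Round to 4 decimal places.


d = sqrt(r1^2 + r2^2 - 2*r1*r2*cos(t2-t1))
d = sqrt(13^2 + 5^2 - 2*13*5*cos(75-300)) = 16.9093

16.9093


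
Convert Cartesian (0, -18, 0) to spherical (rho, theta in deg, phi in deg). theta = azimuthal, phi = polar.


rho = sqrt(0^2 + (-18)^2 + 0^2) = 18
theta = atan2(-18, 0) = 270 deg
phi = acos(0/18) = 90 deg

rho = 18, theta = 270 deg, phi = 90 deg


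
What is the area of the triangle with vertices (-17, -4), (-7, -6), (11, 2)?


Area = |x1(y2-y3) + x2(y3-y1) + x3(y1-y2)| / 2
= |-17*(-6-2) + -7*(2--4) + 11*(-4--6)| / 2
= 58

58


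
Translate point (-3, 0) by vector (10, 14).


Translation: (x+dx, y+dy) = (-3+10, 0+14) = (7, 14)

(7, 14)


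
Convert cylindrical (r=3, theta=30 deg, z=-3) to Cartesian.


x = 3 * cos(30) = 2.5981
y = 3 * sin(30) = 1.5
z = -3

(2.5981, 1.5, -3)


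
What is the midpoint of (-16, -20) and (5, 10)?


Midpoint = ((-16+5)/2, (-20+10)/2) = (-5.5, -5)

(-5.5, -5)


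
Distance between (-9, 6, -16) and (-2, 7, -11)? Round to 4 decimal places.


d = sqrt((-2--9)^2 + (7-6)^2 + (-11--16)^2) = 8.6603

8.6603


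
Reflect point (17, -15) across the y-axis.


Reflection across y-axis: (x, y) -> (-x, y)
(17, -15) -> (-17, -15)

(-17, -15)


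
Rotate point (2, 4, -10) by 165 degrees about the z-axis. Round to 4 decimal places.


x' = 2*cos(165) - 4*sin(165) = -2.9671
y' = 2*sin(165) + 4*cos(165) = -3.3461
z' = -10

(-2.9671, -3.3461, -10)


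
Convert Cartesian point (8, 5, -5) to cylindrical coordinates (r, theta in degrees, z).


r = sqrt(8^2 + 5^2) = 9.434
theta = atan2(5, 8) = 32.0054 deg
z = -5

r = 9.434, theta = 32.0054 deg, z = -5


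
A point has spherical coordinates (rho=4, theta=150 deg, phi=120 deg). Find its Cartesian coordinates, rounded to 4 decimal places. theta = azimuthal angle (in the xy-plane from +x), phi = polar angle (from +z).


x = 4 * sin(120) * cos(150) = -3
y = 4 * sin(120) * sin(150) = 1.7321
z = 4 * cos(120) = -2

(-3, 1.7321, -2)


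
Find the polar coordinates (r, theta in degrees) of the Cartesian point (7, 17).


r = sqrt(7^2 + 17^2) = 18.3848
theta = atan2(17, 7) = 67.6199 degrees

r = 18.3848, theta = 67.6199 degrees


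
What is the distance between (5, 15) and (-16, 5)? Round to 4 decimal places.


d = sqrt((-16-5)^2 + (5-15)^2) = 23.2594

23.2594


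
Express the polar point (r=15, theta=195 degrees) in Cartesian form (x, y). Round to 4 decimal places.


x = 15 * cos(195) = -14.4889
y = 15 * sin(195) = -3.8823

(-14.4889, -3.8823)


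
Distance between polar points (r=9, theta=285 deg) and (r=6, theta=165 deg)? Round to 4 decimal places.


d = sqrt(r1^2 + r2^2 - 2*r1*r2*cos(t2-t1))
d = sqrt(9^2 + 6^2 - 2*9*6*cos(165-285)) = 13.0767

13.0767


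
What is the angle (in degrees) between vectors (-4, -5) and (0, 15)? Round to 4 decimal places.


dot = -4*0 + -5*15 = -75
|u| = 6.4031, |v| = 15
cos(angle) = -0.7809
angle = 141.3402 degrees

141.3402 degrees


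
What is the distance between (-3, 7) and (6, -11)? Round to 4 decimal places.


d = sqrt((6--3)^2 + (-11-7)^2) = 20.1246

20.1246


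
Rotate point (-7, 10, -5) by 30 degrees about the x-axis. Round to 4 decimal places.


x' = -7
y' = 10*cos(30) - -5*sin(30) = 11.1603
z' = 10*sin(30) + -5*cos(30) = 0.6699

(-7, 11.1603, 0.6699)


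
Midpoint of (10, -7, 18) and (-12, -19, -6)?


Midpoint = ((10+-12)/2, (-7+-19)/2, (18+-6)/2) = (-1, -13, 6)

(-1, -13, 6)


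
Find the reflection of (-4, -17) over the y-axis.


Reflection across y-axis: (x, y) -> (-x, y)
(-4, -17) -> (4, -17)

(4, -17)


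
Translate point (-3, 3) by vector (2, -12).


Translation: (x+dx, y+dy) = (-3+2, 3+-12) = (-1, -9)

(-1, -9)


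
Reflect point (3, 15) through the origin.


Reflection through origin: (x, y) -> (-x, -y)
(3, 15) -> (-3, -15)

(-3, -15)


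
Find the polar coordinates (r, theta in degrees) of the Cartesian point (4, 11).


r = sqrt(4^2 + 11^2) = 11.7047
theta = atan2(11, 4) = 70.0169 degrees

r = 11.7047, theta = 70.0169 degrees


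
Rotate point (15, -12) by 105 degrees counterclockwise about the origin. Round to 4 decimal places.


x' = 15*cos(105) - -12*sin(105) = 7.7088
y' = 15*sin(105) + -12*cos(105) = 17.5947

(7.7088, 17.5947)


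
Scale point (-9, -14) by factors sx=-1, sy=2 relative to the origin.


Scaling: (x*sx, y*sy) = (-9*-1, -14*2) = (9, -28)

(9, -28)


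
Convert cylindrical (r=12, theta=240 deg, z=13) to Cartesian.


x = 12 * cos(240) = -6
y = 12 * sin(240) = -10.3923
z = 13

(-6, -10.3923, 13)


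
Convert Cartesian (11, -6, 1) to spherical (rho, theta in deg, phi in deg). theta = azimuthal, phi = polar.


rho = sqrt(11^2 + (-6)^2 + 1^2) = 12.5698
theta = atan2(-6, 11) = 331.3895 deg
phi = acos(1/12.5698) = 85.437 deg

rho = 12.5698, theta = 331.3895 deg, phi = 85.437 deg


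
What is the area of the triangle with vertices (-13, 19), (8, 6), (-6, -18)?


Area = |x1(y2-y3) + x2(y3-y1) + x3(y1-y2)| / 2
= |-13*(6--18) + 8*(-18-19) + -6*(19-6)| / 2
= 343

343


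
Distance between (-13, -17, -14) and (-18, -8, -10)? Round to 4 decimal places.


d = sqrt((-18--13)^2 + (-8--17)^2 + (-10--14)^2) = 11.0454

11.0454
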